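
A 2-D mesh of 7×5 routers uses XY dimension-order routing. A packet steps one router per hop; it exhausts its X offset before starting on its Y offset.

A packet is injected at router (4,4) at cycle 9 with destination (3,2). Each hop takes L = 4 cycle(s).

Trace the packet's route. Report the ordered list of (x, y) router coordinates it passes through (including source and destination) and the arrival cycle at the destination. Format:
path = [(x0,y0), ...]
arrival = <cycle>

path = [(4,4), (3,4), (3,3), (3,2)]
arrival = 21

[0] x=4 y=4 t=9
[1] x=3 y=4 t=13 →W
[2] x=3 y=3 t=17 →S
[3] x=3 y=2 t=21 →S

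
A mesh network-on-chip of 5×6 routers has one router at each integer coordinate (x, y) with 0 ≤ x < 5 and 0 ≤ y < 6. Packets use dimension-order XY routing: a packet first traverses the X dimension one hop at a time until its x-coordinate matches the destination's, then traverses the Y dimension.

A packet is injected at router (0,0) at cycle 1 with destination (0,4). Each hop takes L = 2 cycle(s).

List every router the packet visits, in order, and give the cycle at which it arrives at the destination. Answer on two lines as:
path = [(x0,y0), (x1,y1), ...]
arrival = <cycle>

path = [(0,0), (0,1), (0,2), (0,3), (0,4)]
arrival = 9

src (0,0)  cyc=1
N→(0,1)  cyc=3
N→(0,2)  cyc=5
N→(0,3)  cyc=7
N→(0,4)  cyc=9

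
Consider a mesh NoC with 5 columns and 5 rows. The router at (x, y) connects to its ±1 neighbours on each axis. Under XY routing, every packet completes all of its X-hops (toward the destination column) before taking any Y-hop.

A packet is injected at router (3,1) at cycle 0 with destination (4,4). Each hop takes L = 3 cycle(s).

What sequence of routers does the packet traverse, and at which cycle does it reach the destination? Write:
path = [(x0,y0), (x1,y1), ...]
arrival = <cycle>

path = [(3,1), (4,1), (4,2), (4,3), (4,4)]
arrival = 12

hop 0: (3,1) @ cyc 0
hop 1: (4,1) @ cyc 3  [E]
hop 2: (4,2) @ cyc 6  [N]
hop 3: (4,3) @ cyc 9  [N]
hop 4: (4,4) @ cyc 12  [N]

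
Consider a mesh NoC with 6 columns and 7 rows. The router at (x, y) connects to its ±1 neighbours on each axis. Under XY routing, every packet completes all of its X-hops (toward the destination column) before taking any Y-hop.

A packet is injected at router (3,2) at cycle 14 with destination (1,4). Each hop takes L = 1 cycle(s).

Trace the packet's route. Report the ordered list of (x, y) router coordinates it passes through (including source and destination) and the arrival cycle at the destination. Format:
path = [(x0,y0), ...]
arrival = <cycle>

t=14: at (3,2)
t=15: at (2,2) after W
t=16: at (1,2) after W
t=17: at (1,3) after N
t=18: at (1,4) after N

path = [(3,2), (2,2), (1,2), (1,3), (1,4)]
arrival = 18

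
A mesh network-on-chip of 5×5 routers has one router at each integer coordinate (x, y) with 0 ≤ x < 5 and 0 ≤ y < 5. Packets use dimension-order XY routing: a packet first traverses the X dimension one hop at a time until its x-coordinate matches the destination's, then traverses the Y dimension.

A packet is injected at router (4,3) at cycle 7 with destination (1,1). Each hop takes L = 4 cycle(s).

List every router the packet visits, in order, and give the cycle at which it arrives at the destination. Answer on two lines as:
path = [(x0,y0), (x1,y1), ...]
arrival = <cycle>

t=7: at (4,3)
t=11: at (3,3) after W
t=15: at (2,3) after W
t=19: at (1,3) after W
t=23: at (1,2) after S
t=27: at (1,1) after S

path = [(4,3), (3,3), (2,3), (1,3), (1,2), (1,1)]
arrival = 27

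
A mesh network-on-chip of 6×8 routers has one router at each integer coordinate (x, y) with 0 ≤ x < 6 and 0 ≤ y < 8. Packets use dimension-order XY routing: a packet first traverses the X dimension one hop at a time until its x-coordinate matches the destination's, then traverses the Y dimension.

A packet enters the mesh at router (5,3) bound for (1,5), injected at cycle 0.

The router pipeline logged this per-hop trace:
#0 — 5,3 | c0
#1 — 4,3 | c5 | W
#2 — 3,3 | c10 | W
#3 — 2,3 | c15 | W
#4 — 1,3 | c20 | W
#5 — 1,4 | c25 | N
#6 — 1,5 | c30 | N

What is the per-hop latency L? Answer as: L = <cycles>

Δcyc across hop 0→1: 5 − 0 = 5.
Per-hop latency L = Δcyc = 5.

L = 5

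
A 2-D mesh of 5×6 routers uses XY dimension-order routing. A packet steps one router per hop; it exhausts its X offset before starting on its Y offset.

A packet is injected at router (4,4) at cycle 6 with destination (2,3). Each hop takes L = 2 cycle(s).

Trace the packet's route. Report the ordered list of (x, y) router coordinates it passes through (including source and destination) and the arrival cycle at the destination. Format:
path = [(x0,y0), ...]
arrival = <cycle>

src (4,4)  cyc=6
W→(3,4)  cyc=8
W→(2,4)  cyc=10
S→(2,3)  cyc=12

path = [(4,4), (3,4), (2,4), (2,3)]
arrival = 12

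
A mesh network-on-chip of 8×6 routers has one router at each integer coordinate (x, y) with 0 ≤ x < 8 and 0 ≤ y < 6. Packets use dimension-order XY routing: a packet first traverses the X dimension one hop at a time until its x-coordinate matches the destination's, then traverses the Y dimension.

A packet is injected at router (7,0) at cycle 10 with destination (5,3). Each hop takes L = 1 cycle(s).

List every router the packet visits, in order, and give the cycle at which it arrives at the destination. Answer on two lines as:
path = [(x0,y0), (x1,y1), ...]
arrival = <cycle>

#0 — 7,0 | c10
#1 — 6,0 | c11 | W
#2 — 5,0 | c12 | W
#3 — 5,1 | c13 | N
#4 — 5,2 | c14 | N
#5 — 5,3 | c15 | N

path = [(7,0), (6,0), (5,0), (5,1), (5,2), (5,3)]
arrival = 15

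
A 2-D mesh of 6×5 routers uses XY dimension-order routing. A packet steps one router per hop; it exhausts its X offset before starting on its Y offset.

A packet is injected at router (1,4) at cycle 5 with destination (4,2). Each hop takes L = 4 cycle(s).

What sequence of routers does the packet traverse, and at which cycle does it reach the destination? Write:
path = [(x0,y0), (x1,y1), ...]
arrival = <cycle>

path = [(1,4), (2,4), (3,4), (4,4), (4,3), (4,2)]
arrival = 25

[0] x=1 y=4 t=5
[1] x=2 y=4 t=9 →E
[2] x=3 y=4 t=13 →E
[3] x=4 y=4 t=17 →E
[4] x=4 y=3 t=21 →S
[5] x=4 y=2 t=25 →S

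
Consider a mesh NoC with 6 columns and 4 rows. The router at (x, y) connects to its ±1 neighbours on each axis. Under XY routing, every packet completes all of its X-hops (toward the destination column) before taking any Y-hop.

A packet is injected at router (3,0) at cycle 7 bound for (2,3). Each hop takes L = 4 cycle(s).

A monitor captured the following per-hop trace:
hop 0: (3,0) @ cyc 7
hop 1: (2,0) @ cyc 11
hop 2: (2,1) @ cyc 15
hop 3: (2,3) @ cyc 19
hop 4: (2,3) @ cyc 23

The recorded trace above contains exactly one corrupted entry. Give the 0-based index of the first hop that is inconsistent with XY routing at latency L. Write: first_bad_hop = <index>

  1: Δx=-1 Δy=+0 Δt=4 [ok]
  2: Δx=+0 Δy=+1 Δt=4 [ok]
  3: Δx=+0 Δy=+2 Δt=4 [BAD: non-unit step]

first_bad_hop = 3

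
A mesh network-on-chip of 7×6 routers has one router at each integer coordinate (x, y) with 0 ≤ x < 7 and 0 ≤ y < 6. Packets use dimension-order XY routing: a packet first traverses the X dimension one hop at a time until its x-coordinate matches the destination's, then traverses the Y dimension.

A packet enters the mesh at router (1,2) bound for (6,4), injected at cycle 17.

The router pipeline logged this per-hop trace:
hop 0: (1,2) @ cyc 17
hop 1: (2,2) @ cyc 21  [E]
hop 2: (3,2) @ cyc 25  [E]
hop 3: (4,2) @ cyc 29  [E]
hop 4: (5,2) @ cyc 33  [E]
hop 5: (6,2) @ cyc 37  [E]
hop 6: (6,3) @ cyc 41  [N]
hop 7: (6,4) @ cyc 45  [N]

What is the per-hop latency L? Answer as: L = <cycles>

cyc[1] − cyc[0] = 21 − 17 = 4.
Each hop adds L, hence L = 4.

L = 4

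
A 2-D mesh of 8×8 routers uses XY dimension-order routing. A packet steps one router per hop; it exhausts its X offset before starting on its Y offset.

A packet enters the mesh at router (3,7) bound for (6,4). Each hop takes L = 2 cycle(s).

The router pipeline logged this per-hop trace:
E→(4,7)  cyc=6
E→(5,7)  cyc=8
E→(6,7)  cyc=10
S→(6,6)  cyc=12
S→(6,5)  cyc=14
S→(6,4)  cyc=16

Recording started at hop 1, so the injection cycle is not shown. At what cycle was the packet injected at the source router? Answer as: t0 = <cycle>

cyc[1] = 6 and cyc[k] = t0 + k·L for every k.
t0 = cyc[1] − L = 6 − 2 = 4.

t0 = 4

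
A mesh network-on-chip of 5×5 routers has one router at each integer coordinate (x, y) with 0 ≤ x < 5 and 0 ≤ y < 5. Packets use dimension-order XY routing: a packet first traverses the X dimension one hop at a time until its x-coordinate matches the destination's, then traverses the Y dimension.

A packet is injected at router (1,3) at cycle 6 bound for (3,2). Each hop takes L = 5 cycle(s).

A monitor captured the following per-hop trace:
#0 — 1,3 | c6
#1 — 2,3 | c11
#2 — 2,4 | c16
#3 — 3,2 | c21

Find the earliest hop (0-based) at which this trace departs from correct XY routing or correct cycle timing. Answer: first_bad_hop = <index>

hop 1: step (+1,+0), +5 cyc — ok
hop 2: step (+0,+1), +5 cyc — BAD: Y-move but x=2≠3

first_bad_hop = 2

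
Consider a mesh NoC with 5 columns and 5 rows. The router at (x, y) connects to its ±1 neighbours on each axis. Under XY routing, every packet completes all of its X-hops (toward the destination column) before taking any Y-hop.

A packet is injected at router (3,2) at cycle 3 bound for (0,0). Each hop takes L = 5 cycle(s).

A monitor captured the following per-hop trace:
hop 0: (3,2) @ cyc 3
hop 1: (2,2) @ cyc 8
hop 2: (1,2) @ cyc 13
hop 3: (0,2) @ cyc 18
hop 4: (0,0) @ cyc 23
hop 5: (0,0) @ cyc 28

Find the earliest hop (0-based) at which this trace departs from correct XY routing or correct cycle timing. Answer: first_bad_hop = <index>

[1] (-1,+0) / 5c ⇒ ok
[2] (-1,+0) / 5c ⇒ ok
[3] (-1,+0) / 5c ⇒ ok
[4] (+0,-2) / 5c ⇒ BAD: non-unit step

first_bad_hop = 4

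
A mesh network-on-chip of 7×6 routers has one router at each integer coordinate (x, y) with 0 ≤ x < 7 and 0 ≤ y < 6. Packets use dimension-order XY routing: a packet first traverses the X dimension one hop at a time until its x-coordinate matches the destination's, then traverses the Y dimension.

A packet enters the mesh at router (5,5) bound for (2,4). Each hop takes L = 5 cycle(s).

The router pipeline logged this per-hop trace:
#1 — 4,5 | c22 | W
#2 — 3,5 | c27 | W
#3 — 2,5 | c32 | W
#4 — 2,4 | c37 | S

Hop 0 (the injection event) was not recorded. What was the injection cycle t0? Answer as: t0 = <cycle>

t0 = 17

The first recorded entry is hop 1 at cycle 22.
So t0 = 22 − 1·5 = 17.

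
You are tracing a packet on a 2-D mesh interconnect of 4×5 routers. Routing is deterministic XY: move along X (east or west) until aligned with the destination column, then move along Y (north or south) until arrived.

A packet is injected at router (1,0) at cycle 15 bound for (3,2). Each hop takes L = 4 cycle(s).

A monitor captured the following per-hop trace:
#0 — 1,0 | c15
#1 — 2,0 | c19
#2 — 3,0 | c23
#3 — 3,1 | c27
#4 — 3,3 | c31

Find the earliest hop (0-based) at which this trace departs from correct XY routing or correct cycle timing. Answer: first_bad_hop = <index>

  1: Δx=+1 Δy=+0 Δt=4 [ok]
  2: Δx=+1 Δy=+0 Δt=4 [ok]
  3: Δx=+0 Δy=+1 Δt=4 [ok]
  4: Δx=+0 Δy=+2 Δt=4 [BAD: non-unit step]

first_bad_hop = 4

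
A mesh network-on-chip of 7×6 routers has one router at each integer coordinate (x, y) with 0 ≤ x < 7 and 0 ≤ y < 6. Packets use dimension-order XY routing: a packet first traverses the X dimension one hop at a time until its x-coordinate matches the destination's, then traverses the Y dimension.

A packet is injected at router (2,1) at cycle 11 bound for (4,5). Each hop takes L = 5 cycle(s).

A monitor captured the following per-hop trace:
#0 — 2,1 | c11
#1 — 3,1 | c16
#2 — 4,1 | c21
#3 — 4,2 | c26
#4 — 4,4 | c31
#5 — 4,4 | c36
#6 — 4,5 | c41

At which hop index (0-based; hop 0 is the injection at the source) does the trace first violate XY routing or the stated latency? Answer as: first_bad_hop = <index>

first_bad_hop = 4

check 1→ d=(1,0) cyc+5: ok
check 2→ d=(1,0) cyc+5: ok
check 3→ d=(0,1) cyc+5: ok
check 4→ d=(0,2) cyc+5: BAD: non-unit step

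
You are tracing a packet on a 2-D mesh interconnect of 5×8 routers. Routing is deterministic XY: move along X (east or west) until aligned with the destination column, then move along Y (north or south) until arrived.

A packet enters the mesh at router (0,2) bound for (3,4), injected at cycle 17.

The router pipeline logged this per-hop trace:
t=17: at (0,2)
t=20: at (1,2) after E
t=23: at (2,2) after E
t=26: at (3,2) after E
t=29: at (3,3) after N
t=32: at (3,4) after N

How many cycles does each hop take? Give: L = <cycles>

Δcyc across hop 0→1: 20 − 17 = 3.
One hop costs L cycles, so L = 3.

L = 3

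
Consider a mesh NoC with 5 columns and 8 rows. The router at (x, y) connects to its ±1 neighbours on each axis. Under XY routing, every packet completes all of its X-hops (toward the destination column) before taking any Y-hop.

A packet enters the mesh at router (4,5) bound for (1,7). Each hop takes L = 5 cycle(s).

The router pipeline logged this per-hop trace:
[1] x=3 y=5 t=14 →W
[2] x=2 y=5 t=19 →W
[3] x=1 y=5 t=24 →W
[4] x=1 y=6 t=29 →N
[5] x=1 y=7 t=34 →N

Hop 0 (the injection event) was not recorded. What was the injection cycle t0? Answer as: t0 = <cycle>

t0 = 9

cyc[1] = 14 and cyc[k] = t0 + k·L for every k.
Therefore t0 = 14 − L = 9.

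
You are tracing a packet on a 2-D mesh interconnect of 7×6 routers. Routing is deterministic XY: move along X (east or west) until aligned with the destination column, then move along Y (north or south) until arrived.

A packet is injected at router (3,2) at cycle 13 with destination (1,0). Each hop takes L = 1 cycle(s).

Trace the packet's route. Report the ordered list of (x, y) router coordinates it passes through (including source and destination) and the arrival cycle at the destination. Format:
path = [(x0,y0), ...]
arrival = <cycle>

path = [(3,2), (2,2), (1,2), (1,1), (1,0)]
arrival = 17

t=13: at (3,2)
t=14: at (2,2) after W
t=15: at (1,2) after W
t=16: at (1,1) after S
t=17: at (1,0) after S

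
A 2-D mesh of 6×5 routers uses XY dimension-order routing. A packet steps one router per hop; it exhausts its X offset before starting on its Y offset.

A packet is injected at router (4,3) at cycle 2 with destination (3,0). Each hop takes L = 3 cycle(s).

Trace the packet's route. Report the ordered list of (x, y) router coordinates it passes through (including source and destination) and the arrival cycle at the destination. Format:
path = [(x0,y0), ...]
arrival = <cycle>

#0 — 4,3 | c2
#1 — 3,3 | c5 | W
#2 — 3,2 | c8 | S
#3 — 3,1 | c11 | S
#4 — 3,0 | c14 | S

path = [(4,3), (3,3), (3,2), (3,1), (3,0)]
arrival = 14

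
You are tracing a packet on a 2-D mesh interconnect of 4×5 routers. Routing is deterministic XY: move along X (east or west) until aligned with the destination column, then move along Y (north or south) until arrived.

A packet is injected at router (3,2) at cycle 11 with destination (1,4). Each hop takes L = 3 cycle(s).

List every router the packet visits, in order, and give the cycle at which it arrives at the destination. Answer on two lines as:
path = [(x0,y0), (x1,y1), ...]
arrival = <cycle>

hop 0: (3,2) @ cyc 11
hop 1: (2,2) @ cyc 14  [W]
hop 2: (1,2) @ cyc 17  [W]
hop 3: (1,3) @ cyc 20  [N]
hop 4: (1,4) @ cyc 23  [N]

path = [(3,2), (2,2), (1,2), (1,3), (1,4)]
arrival = 23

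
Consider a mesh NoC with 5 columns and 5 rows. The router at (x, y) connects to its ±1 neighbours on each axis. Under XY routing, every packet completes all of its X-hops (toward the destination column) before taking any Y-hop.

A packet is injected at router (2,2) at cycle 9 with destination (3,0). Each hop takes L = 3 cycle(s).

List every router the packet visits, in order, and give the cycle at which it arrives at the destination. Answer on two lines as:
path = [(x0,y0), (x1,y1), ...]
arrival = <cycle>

path = [(2,2), (3,2), (3,1), (3,0)]
arrival = 18

t=9: at (2,2)
t=12: at (3,2) after E
t=15: at (3,1) after S
t=18: at (3,0) after S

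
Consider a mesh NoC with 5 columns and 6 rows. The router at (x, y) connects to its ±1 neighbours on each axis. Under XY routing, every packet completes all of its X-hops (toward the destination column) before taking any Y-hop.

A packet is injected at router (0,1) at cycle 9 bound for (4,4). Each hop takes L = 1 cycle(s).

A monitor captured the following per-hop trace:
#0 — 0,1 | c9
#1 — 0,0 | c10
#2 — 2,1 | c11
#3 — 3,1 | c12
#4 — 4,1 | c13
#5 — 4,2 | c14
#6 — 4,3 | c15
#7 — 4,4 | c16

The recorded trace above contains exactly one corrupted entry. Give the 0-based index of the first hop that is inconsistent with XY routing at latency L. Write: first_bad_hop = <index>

first_bad_hop = 1

  1: Δx=+0 Δy=-1 Δt=1 [BAD: Y-move but x=0≠4]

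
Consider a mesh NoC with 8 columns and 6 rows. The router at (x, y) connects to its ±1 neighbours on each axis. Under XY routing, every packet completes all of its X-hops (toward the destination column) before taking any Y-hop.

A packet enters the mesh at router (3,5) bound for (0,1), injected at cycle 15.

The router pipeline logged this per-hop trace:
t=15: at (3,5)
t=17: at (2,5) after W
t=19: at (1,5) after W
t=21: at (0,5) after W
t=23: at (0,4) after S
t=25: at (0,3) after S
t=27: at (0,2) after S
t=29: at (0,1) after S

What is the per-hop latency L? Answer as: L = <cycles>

From hop 0 (15) to hop 1 (17): +2 cycles.
Each hop adds L, hence L = 2.

L = 2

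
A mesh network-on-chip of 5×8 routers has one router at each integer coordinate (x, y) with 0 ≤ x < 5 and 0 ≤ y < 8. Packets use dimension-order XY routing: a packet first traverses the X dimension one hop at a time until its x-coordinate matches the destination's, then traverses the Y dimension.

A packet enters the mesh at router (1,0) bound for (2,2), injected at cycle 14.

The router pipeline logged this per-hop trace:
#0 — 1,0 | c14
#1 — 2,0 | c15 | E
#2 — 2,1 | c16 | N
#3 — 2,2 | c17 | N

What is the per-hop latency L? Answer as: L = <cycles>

L = 1

From hop 0 (14) to hop 1 (15): +1 cycles.
That increment is L by definition: L = 1.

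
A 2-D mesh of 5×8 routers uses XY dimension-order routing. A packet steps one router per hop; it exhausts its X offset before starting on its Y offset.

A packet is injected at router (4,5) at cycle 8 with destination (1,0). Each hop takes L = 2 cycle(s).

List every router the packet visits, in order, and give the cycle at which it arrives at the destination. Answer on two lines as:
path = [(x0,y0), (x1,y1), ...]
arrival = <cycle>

path = [(4,5), (3,5), (2,5), (1,5), (1,4), (1,3), (1,2), (1,1), (1,0)]
arrival = 24

hop 0: (4,5) @ cyc 8
hop 1: (3,5) @ cyc 10  [W]
hop 2: (2,5) @ cyc 12  [W]
hop 3: (1,5) @ cyc 14  [W]
hop 4: (1,4) @ cyc 16  [S]
hop 5: (1,3) @ cyc 18  [S]
hop 6: (1,2) @ cyc 20  [S]
hop 7: (1,1) @ cyc 22  [S]
hop 8: (1,0) @ cyc 24  [S]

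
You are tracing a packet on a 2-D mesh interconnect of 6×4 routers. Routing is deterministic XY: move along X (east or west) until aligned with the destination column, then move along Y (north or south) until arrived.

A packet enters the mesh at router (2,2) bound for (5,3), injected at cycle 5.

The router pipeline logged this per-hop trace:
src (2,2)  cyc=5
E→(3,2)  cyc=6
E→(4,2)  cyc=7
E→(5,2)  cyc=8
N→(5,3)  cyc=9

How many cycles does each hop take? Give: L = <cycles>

L = 1

Δcyc across hop 0→1: 6 − 5 = 1.
Each hop adds L, hence L = 1.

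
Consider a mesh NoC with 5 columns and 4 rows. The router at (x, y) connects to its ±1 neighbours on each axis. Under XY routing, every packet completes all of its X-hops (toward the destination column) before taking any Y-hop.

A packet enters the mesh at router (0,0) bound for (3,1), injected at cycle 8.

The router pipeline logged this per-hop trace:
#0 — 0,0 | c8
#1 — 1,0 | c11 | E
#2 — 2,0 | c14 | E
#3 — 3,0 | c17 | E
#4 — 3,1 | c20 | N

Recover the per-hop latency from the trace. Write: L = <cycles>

L = 3

From hop 0 (8) to hop 1 (11): +3 cycles.
Each hop adds L, hence L = 3.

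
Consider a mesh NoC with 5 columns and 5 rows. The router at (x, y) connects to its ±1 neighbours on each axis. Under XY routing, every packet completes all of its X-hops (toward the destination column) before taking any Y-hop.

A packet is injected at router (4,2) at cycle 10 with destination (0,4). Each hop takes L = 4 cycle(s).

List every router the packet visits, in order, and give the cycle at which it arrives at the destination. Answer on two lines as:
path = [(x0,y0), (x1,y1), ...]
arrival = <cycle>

path = [(4,2), (3,2), (2,2), (1,2), (0,2), (0,3), (0,4)]
arrival = 34

#0 — 4,2 | c10
#1 — 3,2 | c14 | W
#2 — 2,2 | c18 | W
#3 — 1,2 | c22 | W
#4 — 0,2 | c26 | W
#5 — 0,3 | c30 | N
#6 — 0,4 | c34 | N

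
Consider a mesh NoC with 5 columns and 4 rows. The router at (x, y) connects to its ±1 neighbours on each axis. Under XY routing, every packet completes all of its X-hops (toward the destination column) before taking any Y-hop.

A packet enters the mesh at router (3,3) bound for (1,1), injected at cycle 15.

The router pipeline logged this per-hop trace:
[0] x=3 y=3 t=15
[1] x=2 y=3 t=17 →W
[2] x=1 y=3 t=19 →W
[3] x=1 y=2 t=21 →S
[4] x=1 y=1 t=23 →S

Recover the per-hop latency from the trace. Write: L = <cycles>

cyc[1] − cyc[0] = 17 − 15 = 2.
Each hop adds L, hence L = 2.

L = 2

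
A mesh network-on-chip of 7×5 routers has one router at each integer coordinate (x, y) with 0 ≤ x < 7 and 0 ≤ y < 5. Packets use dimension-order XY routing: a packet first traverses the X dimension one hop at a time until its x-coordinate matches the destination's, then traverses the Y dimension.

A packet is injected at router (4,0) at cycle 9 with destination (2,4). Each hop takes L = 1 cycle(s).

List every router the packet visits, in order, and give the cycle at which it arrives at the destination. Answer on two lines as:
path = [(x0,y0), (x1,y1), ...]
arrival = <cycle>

t=9: at (4,0)
t=10: at (3,0) after W
t=11: at (2,0) after W
t=12: at (2,1) after N
t=13: at (2,2) after N
t=14: at (2,3) after N
t=15: at (2,4) after N

path = [(4,0), (3,0), (2,0), (2,1), (2,2), (2,3), (2,4)]
arrival = 15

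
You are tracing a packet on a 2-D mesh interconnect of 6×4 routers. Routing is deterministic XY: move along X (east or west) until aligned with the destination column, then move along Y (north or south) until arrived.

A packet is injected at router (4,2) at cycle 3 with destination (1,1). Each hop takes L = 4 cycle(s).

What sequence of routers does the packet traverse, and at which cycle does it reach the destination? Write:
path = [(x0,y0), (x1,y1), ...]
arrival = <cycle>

path = [(4,2), (3,2), (2,2), (1,2), (1,1)]
arrival = 19

src (4,2)  cyc=3
W→(3,2)  cyc=7
W→(2,2)  cyc=11
W→(1,2)  cyc=15
S→(1,1)  cyc=19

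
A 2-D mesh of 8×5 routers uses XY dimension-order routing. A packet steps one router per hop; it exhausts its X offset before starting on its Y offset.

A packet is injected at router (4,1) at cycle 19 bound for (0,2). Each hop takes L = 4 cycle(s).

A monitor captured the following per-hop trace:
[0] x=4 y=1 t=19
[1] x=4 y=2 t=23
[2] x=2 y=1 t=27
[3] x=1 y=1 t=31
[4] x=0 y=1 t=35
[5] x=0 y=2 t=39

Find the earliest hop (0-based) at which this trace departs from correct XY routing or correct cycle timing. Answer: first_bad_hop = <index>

  1: Δx=+0 Δy=+1 Δt=4 [BAD: Y-move but x=4≠0]

first_bad_hop = 1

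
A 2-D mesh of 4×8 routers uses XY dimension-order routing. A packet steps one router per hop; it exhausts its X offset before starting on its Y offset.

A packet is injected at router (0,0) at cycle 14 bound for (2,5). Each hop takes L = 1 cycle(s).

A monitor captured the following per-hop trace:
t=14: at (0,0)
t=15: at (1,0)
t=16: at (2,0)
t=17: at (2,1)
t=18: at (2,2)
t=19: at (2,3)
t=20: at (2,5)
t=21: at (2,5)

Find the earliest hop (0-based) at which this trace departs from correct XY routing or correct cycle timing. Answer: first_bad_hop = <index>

first_bad_hop = 6

[1] (+1,+0) / 1c ⇒ ok
[2] (+1,+0) / 1c ⇒ ok
[3] (+0,+1) / 1c ⇒ ok
[4] (+0,+1) / 1c ⇒ ok
[5] (+0,+1) / 1c ⇒ ok
[6] (+0,+2) / 1c ⇒ BAD: non-unit step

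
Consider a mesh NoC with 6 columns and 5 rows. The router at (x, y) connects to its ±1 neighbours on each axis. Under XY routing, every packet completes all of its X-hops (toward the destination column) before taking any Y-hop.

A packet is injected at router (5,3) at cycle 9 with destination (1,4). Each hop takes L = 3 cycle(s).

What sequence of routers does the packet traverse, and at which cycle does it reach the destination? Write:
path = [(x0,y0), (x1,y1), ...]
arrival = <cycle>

path = [(5,3), (4,3), (3,3), (2,3), (1,3), (1,4)]
arrival = 24

[0] x=5 y=3 t=9
[1] x=4 y=3 t=12 →W
[2] x=3 y=3 t=15 →W
[3] x=2 y=3 t=18 →W
[4] x=1 y=3 t=21 →W
[5] x=1 y=4 t=24 →N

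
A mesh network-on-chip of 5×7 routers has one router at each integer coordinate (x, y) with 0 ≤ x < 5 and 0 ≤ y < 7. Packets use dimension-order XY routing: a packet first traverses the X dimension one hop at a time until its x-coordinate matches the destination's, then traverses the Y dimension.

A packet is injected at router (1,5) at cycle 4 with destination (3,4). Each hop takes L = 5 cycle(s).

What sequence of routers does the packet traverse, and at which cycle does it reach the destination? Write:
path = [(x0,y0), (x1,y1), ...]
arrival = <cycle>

hop 0: (1,5) @ cyc 4
hop 1: (2,5) @ cyc 9  [E]
hop 2: (3,5) @ cyc 14  [E]
hop 3: (3,4) @ cyc 19  [S]

path = [(1,5), (2,5), (3,5), (3,4)]
arrival = 19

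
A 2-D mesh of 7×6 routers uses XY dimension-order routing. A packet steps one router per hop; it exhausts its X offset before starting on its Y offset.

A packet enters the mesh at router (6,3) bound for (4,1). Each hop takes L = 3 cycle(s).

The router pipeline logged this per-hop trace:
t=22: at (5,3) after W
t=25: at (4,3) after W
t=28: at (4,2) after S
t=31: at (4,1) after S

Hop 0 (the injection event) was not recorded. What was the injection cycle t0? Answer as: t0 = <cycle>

cyc[1] = 22 and cyc[k] = t0 + k·L for every k.
Subtract one hop: t0 = 22 − 3 = 19.

t0 = 19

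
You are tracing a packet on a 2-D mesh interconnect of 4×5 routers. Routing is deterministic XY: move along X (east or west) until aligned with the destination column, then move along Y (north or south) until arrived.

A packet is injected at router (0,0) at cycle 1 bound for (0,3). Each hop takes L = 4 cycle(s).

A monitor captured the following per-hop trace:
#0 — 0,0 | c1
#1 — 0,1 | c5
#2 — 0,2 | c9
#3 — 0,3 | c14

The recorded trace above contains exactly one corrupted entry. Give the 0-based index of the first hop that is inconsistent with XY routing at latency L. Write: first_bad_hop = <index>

check 1→ d=(0,1) cyc+4: ok
check 2→ d=(0,1) cyc+4: ok
check 3→ d=(0,1) cyc+5: BAD: Δcyc=5≠L

first_bad_hop = 3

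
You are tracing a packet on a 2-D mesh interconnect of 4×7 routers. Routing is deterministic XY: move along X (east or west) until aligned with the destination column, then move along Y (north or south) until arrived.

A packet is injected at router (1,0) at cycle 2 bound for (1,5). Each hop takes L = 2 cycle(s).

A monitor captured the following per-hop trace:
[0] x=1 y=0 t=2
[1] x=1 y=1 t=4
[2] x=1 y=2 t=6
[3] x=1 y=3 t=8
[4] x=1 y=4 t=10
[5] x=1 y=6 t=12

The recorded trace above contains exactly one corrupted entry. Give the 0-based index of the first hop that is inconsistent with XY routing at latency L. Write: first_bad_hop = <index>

[1] (+0,+1) / 2c ⇒ ok
[2] (+0,+1) / 2c ⇒ ok
[3] (+0,+1) / 2c ⇒ ok
[4] (+0,+1) / 2c ⇒ ok
[5] (+0,+2) / 2c ⇒ BAD: non-unit step

first_bad_hop = 5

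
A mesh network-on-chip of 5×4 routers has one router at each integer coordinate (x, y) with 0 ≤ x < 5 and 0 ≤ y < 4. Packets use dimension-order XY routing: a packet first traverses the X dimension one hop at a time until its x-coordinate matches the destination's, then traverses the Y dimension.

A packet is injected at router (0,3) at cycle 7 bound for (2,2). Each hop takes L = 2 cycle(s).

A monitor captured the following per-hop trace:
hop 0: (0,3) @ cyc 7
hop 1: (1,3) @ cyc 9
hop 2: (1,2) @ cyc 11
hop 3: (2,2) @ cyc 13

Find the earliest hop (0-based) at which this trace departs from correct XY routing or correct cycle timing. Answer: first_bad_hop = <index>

first_bad_hop = 2

hop 1: step (+1,+0), +2 cyc — ok
hop 2: step (+0,-1), +2 cyc — BAD: Y-move but x=1≠2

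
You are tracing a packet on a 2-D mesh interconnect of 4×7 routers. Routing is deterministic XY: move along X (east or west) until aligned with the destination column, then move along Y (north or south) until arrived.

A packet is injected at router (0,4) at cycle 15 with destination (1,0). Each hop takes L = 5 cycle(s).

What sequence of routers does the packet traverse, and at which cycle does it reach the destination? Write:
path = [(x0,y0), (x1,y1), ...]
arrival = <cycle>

src (0,4)  cyc=15
E→(1,4)  cyc=20
S→(1,3)  cyc=25
S→(1,2)  cyc=30
S→(1,1)  cyc=35
S→(1,0)  cyc=40

path = [(0,4), (1,4), (1,3), (1,2), (1,1), (1,0)]
arrival = 40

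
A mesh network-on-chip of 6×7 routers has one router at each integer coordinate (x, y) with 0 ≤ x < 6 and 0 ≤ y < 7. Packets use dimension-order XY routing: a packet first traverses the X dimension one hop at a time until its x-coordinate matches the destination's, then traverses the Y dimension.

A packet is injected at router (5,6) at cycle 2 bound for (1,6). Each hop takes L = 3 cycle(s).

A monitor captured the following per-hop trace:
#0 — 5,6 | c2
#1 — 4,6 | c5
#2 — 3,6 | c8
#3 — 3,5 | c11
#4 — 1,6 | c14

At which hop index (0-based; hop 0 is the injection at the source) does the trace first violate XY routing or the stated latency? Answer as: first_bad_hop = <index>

first_bad_hop = 3

[1] (-1,+0) / 3c ⇒ ok
[2] (-1,+0) / 3c ⇒ ok
[3] (+0,-1) / 3c ⇒ BAD: Y-move but x=3≠1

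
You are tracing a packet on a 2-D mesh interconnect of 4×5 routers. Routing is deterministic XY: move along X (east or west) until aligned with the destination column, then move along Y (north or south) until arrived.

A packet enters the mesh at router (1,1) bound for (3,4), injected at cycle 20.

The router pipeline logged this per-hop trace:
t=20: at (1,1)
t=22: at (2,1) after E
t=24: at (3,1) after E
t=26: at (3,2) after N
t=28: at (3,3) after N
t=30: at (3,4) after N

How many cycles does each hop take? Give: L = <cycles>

L = 2

Between hops 0 and 1 the cycle counter advances 22 − 20 = 2.
Per-hop latency L = Δcyc = 2.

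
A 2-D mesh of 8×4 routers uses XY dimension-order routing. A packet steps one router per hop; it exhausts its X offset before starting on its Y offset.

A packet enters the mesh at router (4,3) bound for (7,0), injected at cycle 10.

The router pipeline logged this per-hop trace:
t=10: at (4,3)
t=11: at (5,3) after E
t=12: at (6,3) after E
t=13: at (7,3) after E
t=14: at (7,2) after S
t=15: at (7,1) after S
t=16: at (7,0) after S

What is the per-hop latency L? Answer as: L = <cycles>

cyc[1] − cyc[0] = 11 − 10 = 1.
Each hop adds L, hence L = 1.

L = 1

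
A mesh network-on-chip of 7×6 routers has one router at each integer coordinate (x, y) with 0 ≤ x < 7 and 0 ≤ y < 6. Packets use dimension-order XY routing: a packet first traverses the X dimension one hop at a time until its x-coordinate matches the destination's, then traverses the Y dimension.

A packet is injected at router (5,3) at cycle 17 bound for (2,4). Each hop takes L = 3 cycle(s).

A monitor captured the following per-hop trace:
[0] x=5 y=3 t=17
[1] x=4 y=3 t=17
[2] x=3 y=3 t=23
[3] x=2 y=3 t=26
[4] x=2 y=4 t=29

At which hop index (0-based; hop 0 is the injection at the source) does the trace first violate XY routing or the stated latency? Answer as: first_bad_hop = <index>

first_bad_hop = 1

[1] (-1,+0) / 0c ⇒ BAD: Δcyc=0≠L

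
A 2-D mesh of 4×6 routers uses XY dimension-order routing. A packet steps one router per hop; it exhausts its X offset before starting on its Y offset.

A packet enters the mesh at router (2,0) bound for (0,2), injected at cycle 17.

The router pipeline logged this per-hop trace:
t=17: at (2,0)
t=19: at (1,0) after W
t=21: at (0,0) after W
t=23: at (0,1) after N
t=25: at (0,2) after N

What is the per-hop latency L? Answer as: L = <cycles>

L = 2

From hop 0 (17) to hop 1 (19): +2 cycles.
Per-hop latency L = Δcyc = 2.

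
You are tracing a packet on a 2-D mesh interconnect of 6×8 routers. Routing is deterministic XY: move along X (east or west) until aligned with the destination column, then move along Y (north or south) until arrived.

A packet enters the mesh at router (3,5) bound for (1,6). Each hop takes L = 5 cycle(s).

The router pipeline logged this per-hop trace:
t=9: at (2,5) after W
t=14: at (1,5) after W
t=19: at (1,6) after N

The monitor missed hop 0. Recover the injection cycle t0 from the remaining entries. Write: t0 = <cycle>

cyc[1] = 9 and cyc[k] = t0 + k·L for every k.
So t0 = 9 − 1·5 = 4.

t0 = 4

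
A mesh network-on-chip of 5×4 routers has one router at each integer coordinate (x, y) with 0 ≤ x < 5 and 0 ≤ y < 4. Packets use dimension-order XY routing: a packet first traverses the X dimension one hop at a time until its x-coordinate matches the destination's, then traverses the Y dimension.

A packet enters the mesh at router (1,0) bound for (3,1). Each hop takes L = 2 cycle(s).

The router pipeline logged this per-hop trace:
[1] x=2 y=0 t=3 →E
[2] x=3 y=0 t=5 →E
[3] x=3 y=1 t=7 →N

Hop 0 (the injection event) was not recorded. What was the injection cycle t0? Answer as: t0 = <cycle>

cyc[1] = 3 and cyc[k] = t0 + k·L for every k.
Subtract one hop: t0 = 3 − 2 = 1.

t0 = 1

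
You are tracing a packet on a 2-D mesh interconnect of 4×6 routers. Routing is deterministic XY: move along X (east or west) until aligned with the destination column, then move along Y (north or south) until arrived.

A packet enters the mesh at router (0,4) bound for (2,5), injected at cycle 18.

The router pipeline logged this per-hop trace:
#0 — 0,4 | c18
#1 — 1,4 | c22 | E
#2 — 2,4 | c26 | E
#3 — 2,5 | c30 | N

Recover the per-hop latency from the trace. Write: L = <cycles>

Δcyc across hop 0→1: 22 − 18 = 4.
That increment is L by definition: L = 4.

L = 4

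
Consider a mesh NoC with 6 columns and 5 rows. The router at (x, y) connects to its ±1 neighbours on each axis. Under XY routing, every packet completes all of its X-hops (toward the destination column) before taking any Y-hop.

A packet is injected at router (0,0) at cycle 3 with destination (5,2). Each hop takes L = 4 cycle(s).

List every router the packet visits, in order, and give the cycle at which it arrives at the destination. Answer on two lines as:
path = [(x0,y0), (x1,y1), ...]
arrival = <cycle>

path = [(0,0), (1,0), (2,0), (3,0), (4,0), (5,0), (5,1), (5,2)]
arrival = 31

hop 0: (0,0) @ cyc 3
hop 1: (1,0) @ cyc 7  [E]
hop 2: (2,0) @ cyc 11  [E]
hop 3: (3,0) @ cyc 15  [E]
hop 4: (4,0) @ cyc 19  [E]
hop 5: (5,0) @ cyc 23  [E]
hop 6: (5,1) @ cyc 27  [N]
hop 7: (5,2) @ cyc 31  [N]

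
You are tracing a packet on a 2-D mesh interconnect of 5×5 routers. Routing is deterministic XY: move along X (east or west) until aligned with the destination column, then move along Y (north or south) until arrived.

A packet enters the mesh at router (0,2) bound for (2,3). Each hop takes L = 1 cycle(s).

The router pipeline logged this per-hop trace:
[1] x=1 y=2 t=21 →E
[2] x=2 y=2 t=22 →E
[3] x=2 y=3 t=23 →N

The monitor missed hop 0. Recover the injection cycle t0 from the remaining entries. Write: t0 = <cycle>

t0 = 20

cyc[1] = 21 and cyc[k] = t0 + k·L for every k.
Subtract one hop: t0 = 21 − 1 = 20.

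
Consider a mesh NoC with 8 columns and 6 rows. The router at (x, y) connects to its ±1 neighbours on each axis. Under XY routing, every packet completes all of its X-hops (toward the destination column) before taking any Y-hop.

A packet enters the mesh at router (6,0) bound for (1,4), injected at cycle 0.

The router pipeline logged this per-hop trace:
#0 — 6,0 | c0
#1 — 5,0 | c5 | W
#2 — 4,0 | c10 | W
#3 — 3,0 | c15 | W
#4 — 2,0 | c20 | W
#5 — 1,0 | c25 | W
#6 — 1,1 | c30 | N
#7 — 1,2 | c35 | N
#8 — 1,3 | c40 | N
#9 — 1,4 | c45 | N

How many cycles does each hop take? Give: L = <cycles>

From hop 0 (0) to hop 1 (5): +5 cycles.
Each hop adds L, hence L = 5.

L = 5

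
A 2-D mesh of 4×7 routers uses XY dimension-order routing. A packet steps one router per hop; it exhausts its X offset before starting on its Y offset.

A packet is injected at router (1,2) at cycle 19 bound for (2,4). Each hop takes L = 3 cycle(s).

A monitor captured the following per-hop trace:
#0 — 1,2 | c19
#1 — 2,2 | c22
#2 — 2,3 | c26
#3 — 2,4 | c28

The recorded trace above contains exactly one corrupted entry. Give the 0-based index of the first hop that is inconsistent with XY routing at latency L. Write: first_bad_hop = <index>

first_bad_hop = 2

  1: Δx=+1 Δy=+0 Δt=3 [ok]
  2: Δx=+0 Δy=+1 Δt=4 [BAD: Δcyc=4≠L]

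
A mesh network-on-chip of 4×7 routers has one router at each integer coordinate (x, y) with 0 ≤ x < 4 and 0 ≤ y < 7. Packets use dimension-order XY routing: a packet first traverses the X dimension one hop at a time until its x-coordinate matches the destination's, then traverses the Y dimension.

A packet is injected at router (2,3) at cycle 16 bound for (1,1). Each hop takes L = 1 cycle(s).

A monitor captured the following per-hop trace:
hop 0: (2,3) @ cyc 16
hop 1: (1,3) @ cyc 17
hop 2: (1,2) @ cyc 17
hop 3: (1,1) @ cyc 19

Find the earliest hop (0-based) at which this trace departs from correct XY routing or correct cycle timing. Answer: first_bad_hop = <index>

first_bad_hop = 2

check 1→ d=(-1,0) cyc+1: ok
check 2→ d=(0,-1) cyc+0: BAD: Δcyc=0≠L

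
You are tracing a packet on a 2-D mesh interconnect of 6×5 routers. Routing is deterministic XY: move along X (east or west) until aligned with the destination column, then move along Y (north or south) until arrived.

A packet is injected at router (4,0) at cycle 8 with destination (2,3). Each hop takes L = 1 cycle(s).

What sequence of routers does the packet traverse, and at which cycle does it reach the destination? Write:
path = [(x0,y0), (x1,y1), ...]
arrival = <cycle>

t=8: at (4,0)
t=9: at (3,0) after W
t=10: at (2,0) after W
t=11: at (2,1) after N
t=12: at (2,2) after N
t=13: at (2,3) after N

path = [(4,0), (3,0), (2,0), (2,1), (2,2), (2,3)]
arrival = 13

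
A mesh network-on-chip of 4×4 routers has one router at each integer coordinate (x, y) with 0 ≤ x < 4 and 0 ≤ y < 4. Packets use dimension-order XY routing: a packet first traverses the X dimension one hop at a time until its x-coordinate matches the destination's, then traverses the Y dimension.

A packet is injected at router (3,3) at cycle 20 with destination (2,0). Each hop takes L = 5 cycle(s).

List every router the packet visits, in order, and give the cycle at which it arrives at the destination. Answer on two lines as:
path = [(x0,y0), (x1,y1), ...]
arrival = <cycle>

  0. router=(3,3) cycle=20 (inject)
  1. router=(2,3) cycle=25 dir=W
  2. router=(2,2) cycle=30 dir=S
  3. router=(2,1) cycle=35 dir=S
  4. router=(2,0) cycle=40 dir=S

path = [(3,3), (2,3), (2,2), (2,1), (2,0)]
arrival = 40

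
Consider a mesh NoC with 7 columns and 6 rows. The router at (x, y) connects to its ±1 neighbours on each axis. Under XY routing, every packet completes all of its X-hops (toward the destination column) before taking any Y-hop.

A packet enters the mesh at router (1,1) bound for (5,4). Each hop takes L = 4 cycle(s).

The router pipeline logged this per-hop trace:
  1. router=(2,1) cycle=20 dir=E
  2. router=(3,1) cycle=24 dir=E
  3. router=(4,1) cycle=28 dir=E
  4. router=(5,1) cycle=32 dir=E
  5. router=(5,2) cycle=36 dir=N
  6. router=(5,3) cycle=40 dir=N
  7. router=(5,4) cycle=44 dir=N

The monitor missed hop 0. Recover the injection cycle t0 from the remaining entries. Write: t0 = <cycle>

cyc[1] = 20 and cyc[k] = t0 + k·L for every k.
Therefore t0 = 20 − L = 16.

t0 = 16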